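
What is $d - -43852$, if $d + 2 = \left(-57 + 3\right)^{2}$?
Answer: $46766$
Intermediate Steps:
$d = 2914$ ($d = -2 + \left(-57 + 3\right)^{2} = -2 + \left(-54\right)^{2} = -2 + 2916 = 2914$)
$d - -43852 = 2914 - -43852 = 2914 + 43852 = 46766$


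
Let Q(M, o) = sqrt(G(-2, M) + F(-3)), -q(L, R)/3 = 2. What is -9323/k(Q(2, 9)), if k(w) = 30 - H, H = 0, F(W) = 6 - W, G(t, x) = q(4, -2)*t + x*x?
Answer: -9323/30 ≈ -310.77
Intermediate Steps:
q(L, R) = -6 (q(L, R) = -3*2 = -6)
G(t, x) = x**2 - 6*t (G(t, x) = -6*t + x*x = -6*t + x**2 = x**2 - 6*t)
Q(M, o) = sqrt(21 + M**2) (Q(M, o) = sqrt((M**2 - 6*(-2)) + (6 - 1*(-3))) = sqrt((M**2 + 12) + (6 + 3)) = sqrt((12 + M**2) + 9) = sqrt(21 + M**2))
k(w) = 30 (k(w) = 30 - 1*0 = 30 + 0 = 30)
-9323/k(Q(2, 9)) = -9323/30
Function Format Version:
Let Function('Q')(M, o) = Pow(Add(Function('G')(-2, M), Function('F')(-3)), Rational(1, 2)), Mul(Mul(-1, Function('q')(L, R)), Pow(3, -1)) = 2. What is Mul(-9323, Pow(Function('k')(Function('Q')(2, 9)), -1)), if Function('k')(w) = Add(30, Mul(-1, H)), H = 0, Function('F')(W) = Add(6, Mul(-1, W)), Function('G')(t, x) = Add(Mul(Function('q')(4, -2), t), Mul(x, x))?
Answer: Rational(-9323, 30) ≈ -310.77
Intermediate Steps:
Function('q')(L, R) = -6 (Function('q')(L, R) = Mul(-3, 2) = -6)
Function('G')(t, x) = Add(Pow(x, 2), Mul(-6, t)) (Function('G')(t, x) = Add(Mul(-6, t), Mul(x, x)) = Add(Mul(-6, t), Pow(x, 2)) = Add(Pow(x, 2), Mul(-6, t)))
Function('Q')(M, o) = Pow(Add(21, Pow(M, 2)), Rational(1, 2)) (Function('Q')(M, o) = Pow(Add(Add(Pow(M, 2), Mul(-6, -2)), Add(6, Mul(-1, -3))), Rational(1, 2)) = Pow(Add(Add(Pow(M, 2), 12), Add(6, 3)), Rational(1, 2)) = Pow(Add(Add(12, Pow(M, 2)), 9), Rational(1, 2)) = Pow(Add(21, Pow(M, 2)), Rational(1, 2)))
Function('k')(w) = 30 (Function('k')(w) = Add(30, Mul(-1, 0)) = Add(30, 0) = 30)
Mul(-9323, Pow(Function('k')(Function('Q')(2, 9)), -1)) = Mul(-9323, Pow(30, -1)) = Mul(-9323, Rational(1, 30)) = Rational(-9323, 30)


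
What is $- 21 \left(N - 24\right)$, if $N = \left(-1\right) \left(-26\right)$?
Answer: $-42$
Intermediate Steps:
$N = 26$
$- 21 \left(N - 24\right) = - 21 \left(26 - 24\right) = \left(-21\right) 2 = -42$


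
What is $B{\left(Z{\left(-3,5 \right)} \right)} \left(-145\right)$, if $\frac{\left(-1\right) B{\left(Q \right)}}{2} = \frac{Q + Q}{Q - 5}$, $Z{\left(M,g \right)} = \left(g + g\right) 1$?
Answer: $1160$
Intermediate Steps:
$Z{\left(M,g \right)} = 2 g$ ($Z{\left(M,g \right)} = 2 g 1 = 2 g$)
$B{\left(Q \right)} = - \frac{4 Q}{-5 + Q}$ ($B{\left(Q \right)} = - 2 \frac{Q + Q}{Q - 5} = - 2 \frac{2 Q}{-5 + Q} = - \frac{4 Q}{-5 + Q}$)
$B{\left(Z{\left(-3,5 \right)} \right)} \left(-145\right) = - \frac{4 \cdot 2 \cdot 5}{-5 + 2 \cdot 5} \left(-145\right) = \left(-4\right) 10 \frac{1}{-5 + 10} \left(-145\right) = \left(-4\right) 10 \cdot \frac{1}{5} \left(-145\right) = \left(-8\right) \left(-145\right) = 1160$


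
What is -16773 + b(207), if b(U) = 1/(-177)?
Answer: -2968822/177 ≈ -16773.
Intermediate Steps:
b(U) = -1/177
-16773 + b(207) = -16773 - 1/177 = -2968822/177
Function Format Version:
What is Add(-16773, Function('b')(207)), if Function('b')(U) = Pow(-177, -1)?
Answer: Rational(-2968822, 177) ≈ -16773.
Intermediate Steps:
Function('b')(U) = Rational(-1, 177)
Add(-16773, Function('b')(207)) = Add(-16773, Rational(-1, 177)) = Rational(-2968822, 177)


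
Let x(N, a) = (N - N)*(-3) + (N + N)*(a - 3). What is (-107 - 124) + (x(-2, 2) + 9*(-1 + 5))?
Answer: -191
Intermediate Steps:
x(N, a) = 2*N*(-3 + a) (x(N, a) = 0*(-3) + (2*N)*(-3 + a) = 0 + 2*N*(-3 + a) = 2*N*(-3 + a))
(-107 - 124) + (x(-2, 2) + 9*(-1 + 5)) = (-107 - 124) + (2*(-2)*(-3 + 2) + 9*(-1 + 5)) = -231 + (2*(-2)*(-1) + 9*4) = -231 + (4 + 36) = -231 + 40 = -191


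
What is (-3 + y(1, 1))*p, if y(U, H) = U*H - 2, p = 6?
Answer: -24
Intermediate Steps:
y(U, H) = -2 + H*U (y(U, H) = H*U - 2 = -2 + H*U)
(-3 + y(1, 1))*p = (-3 + (-2 + 1*1))*6 = (-3 + (-2 + 1))*6 = (-3 - 1)*6 = -4*6 = -24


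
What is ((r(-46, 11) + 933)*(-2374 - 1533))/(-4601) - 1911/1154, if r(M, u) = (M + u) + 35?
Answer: 4197804063/5309554 ≈ 790.61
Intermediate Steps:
r(M, u) = 35 + M + u
((r(-46, 11) + 933)*(-2374 - 1533))/(-4601) - 1911/1154 = (((35 - 46 + 11) + 933)*(-2374 - 1533))/(-4601) - 1911/1154 = ((0 + 933)*(-3907))*(-1/4601) - 1911*1/1154 = (933*(-3907))*(-1/4601) - 1911/1154 = -3645231*(-1/4601) - 1911/1154 = 3645231/4601 - 1911/1154 = 4197804063/5309554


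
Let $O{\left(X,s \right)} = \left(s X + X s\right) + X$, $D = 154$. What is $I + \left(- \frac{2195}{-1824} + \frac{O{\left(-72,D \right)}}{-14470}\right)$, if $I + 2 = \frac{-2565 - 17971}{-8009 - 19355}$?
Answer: $\frac{134640939121}{90278214240} \approx 1.4914$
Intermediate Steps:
$I = - \frac{8548}{6841}$ ($I = -2 + \frac{-2565 - 17971}{-8009 - 19355} = -2 - \frac{20536}{-27364} = -2 - - \frac{5134}{6841} = -2 + \frac{5134}{6841} = - \frac{8548}{6841} \approx -1.2495$)
$O{\left(X,s \right)} = X + 2 X s$ ($O{\left(X,s \right)} = \left(X s + X s\right) + X = 2 X s + X = X + 2 X s$)
$I + \left(- \frac{2195}{-1824} + \frac{O{\left(-72,D \right)}}{-14470}\right) = - \frac{8548}{6841} - \left(- \frac{2195}{1824} - \frac{\left(-72\right) \left(1 + 2 \cdot 154\right)}{-14470}\right) = - \frac{8548}{6841} - \left(- \frac{2195}{1824} - - 72 \left(1 + 308\right) \left(- \frac{1}{14470}\right)\right) = - \frac{8548}{6841} + \left(\frac{2195}{1824} + \left(-72\right) 309 \left(- \frac{1}{14470}\right)\right) = - \frac{8548}{6841} + \left(\frac{2195}{1824} - - \frac{11124}{7235}\right) = - \frac{8548}{6841} + \left(\frac{2195}{1824} + \frac{11124}{7235}\right) = - \frac{8548}{6841} + \frac{36171001}{13196640} = \frac{134640939121}{90278214240}$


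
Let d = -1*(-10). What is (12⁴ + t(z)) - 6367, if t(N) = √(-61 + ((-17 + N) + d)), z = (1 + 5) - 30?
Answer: 14369 + 2*I*√23 ≈ 14369.0 + 9.5917*I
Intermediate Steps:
d = 10
z = -24 (z = 6 - 30 = -24)
t(N) = √(-68 + N) (t(N) = √(-61 + ((-17 + N) + 10)) = √(-61 + (-7 + N)) = √(-68 + N))
(12⁴ + t(z)) - 6367 = (12⁴ + √(-68 - 24)) - 6367 = (20736 + √(-92)) - 6367 = (20736 + 2*I*√23) - 6367 = 14369 + 2*I*√23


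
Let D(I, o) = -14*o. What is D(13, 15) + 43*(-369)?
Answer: -16077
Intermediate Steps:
D(13, 15) + 43*(-369) = -14*15 + 43*(-369) = -210 - 15867 = -16077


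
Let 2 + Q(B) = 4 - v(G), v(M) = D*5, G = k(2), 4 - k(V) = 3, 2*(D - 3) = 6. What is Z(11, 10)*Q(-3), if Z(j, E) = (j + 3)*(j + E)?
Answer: -8232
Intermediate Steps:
D = 6 (D = 3 + (½)*6 = 3 + 3 = 6)
k(V) = 1 (k(V) = 4 - 1*3 = 4 - 3 = 1)
G = 1
v(M) = 30 (v(M) = 6*5 = 30)
Z(j, E) = (3 + j)*(E + j)
Q(B) = -28 (Q(B) = -2 + (4 - 1*30) = -2 + (4 - 30) = -2 - 26 = -28)
Z(11, 10)*Q(-3) = (11² + 3*10 + 3*11 + 10*11)*(-28) = (121 + 30 + 33 + 110)*(-28) = 294*(-28) = -8232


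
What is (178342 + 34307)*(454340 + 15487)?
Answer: 99908241723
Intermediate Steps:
(178342 + 34307)*(454340 + 15487) = 212649*469827 = 99908241723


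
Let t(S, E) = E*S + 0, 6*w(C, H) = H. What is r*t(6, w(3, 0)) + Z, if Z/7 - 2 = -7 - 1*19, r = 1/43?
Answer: -168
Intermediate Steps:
w(C, H) = H/6
t(S, E) = E*S
r = 1/43 ≈ 0.023256
Z = -168 (Z = 14 + 7*(-7 - 1*19) = 14 + 7*(-7 - 19) = 14 + 7*(-26) = 14 - 182 = -168)
r*t(6, w(3, 0)) + Z = (((1/6)*0)*6)/43 - 168 = (0*6)/43 - 168 = (1/43)*0 - 168 = 0 - 168 = -168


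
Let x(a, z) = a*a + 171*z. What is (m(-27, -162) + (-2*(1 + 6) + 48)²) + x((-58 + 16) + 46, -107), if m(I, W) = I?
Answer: -17152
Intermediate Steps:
x(a, z) = a² + 171*z
(m(-27, -162) + (-2*(1 + 6) + 48)²) + x((-58 + 16) + 46, -107) = (-27 + (-2*(1 + 6) + 48)²) + (((-58 + 16) + 46)² + 171*(-107)) = (-27 + (-2*7 + 48)²) + ((-42 + 46)² - 18297) = (-27 + (-14 + 48)²) + (4² - 18297) = (-27 + 34²) + (16 - 18297) = (-27 + 1156) - 18281 = 1129 - 18281 = -17152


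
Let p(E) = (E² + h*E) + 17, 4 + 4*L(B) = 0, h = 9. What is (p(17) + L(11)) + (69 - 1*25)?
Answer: 502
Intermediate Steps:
L(B) = -1 (L(B) = -1 + (¼)*0 = -1 + 0 = -1)
p(E) = 17 + E² + 9*E (p(E) = (E² + 9*E) + 17 = 17 + E² + 9*E)
(p(17) + L(11)) + (69 - 1*25) = ((17 + 17² + 9*17) - 1) + (69 - 1*25) = ((17 + 289 + 153) - 1) + (69 - 25) = (459 - 1) + 44 = 458 + 44 = 502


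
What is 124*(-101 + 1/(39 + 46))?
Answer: -1064416/85 ≈ -12523.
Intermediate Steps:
124*(-101 + 1/(39 + 46)) = 124*(-101 + 1/85) = 124*(-8584/85) = -1064416/85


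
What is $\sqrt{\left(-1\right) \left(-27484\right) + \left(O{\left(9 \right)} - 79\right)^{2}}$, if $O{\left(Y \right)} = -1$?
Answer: $2 \sqrt{8471} \approx 184.08$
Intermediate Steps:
$\sqrt{\left(-1\right) \left(-27484\right) + \left(O{\left(9 \right)} - 79\right)^{2}} = \sqrt{\left(-1\right) \left(-27484\right) + \left(-1 - 79\right)^{2}} = \sqrt{27484 + \left(-80\right)^{2}} = \sqrt{27484 + 6400} = \sqrt{33884} = 2 \sqrt{8471}$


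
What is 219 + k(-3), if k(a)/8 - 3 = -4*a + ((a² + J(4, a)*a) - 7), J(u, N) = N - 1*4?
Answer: 523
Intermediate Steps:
J(u, N) = -4 + N (J(u, N) = N - 4 = -4 + N)
k(a) = -32 - 32*a + 8*a² + 8*a*(-4 + a) (k(a) = 24 + 8*(-4*a + ((a² + (-4 + a)*a) - 7)) = 24 + 8*(-4*a + ((a² + a*(-4 + a)) - 7)) = 24 + 8*(-4*a + (-7 + a² + a*(-4 + a))) = 24 + 8*(-7 + a² - 4*a + a*(-4 + a)) = 24 + (-56 - 32*a + 8*a² + 8*a*(-4 + a)) = -32 - 32*a + 8*a² + 8*a*(-4 + a))
219 + k(-3) = 219 + (-32 - 64*(-3) + 16*(-3)²) = 219 + (-32 + 192 + 16*9) = 219 + (-32 + 192 + 144) = 219 + 304 = 523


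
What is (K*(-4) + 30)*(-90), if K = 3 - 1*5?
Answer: -3420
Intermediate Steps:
K = -2 (K = 3 - 5 = -2)
(K*(-4) + 30)*(-90) = (-2*(-4) + 30)*(-90) = (8 + 30)*(-90) = 38*(-90) = -3420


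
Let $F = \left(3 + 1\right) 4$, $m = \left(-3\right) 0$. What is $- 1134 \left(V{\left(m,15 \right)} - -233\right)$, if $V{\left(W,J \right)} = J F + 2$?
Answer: $-538650$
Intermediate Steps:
$m = 0$
$F = 16$ ($F = 4 \cdot 4 = 16$)
$V{\left(W,J \right)} = 2 + 16 J$ ($V{\left(W,J \right)} = J 16 + 2 = 16 J + 2 = 2 + 16 J$)
$- 1134 \left(V{\left(m,15 \right)} - -233\right) = - 1134 \left(\left(2 + 16 \cdot 15\right) - -233\right) = - 1134 \left(\left(2 + 240\right) + 233\right) = - 1134 \left(242 + 233\right) = \left(-1134\right) 475 = -538650$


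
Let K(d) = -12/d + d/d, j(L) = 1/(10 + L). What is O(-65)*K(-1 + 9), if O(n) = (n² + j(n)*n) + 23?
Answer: -46741/22 ≈ -2124.6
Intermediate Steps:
O(n) = 23 + n² + n/(10 + n) (O(n) = (n² + n/(10 + n)) + 23 = 23 + n² + n/(10 + n))
K(d) = 1 - 12/d (K(d) = -12/d + 1 = 1 - 12/d)
O(-65)*K(-1 + 9) = ((-65 + (10 - 65)*(23 + (-65)²))/(10 - 65))*((-12 + (-1 + 9))/(-1 + 9)) = ((-65 - 55*(23 + 4225))/(-55))*((-12 + 8)/8) = (-(-65 - 55*4248)/55)*((⅛)*(-4)) = -(-65 - 233640)/55*(-½) = -1/55*(-233705)*(-½) = (46741/11)*(-½) = -46741/22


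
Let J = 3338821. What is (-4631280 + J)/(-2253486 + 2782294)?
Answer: -184637/75544 ≈ -2.4441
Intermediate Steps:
(-4631280 + J)/(-2253486 + 2782294) = (-4631280 + 3338821)/(-2253486 + 2782294) = -1292459/528808 = -1292459*1/528808 = -184637/75544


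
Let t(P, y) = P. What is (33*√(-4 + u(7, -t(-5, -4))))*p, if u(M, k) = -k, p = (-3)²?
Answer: 891*I ≈ 891.0*I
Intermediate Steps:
p = 9
(33*√(-4 + u(7, -t(-5, -4))))*p = (33*√(-4 - (-1)*(-5)))*9 = (33*√(-4 - 1*5))*9 = (33*√(-4 - 5))*9 = (33*√(-9))*9 = (33*(3*I))*9 = (99*I)*9 = 891*I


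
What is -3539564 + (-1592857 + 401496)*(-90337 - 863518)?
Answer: 1136382107091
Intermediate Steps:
-3539564 + (-1592857 + 401496)*(-90337 - 863518) = -3539564 - 1191361*(-953855) = -3539564 + 1136385646655 = 1136382107091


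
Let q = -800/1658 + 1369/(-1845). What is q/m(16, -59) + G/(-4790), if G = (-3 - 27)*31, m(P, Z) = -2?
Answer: 1181607509/1465265790 ≈ 0.80641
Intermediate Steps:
G = -930 (G = -30*31 = -930)
q = -1872901/1529505 (q = -800*1/1658 + 1369*(-1/1845) = -400/829 - 1369/1845 = -1872901/1529505 ≈ -1.2245)
q/m(16, -59) + G/(-4790) = -1872901/1529505/(-2) - 930/(-4790) = -1872901/1529505*(-1/2) - 930*(-1/4790) = 1872901/3059010 + 93/479 = 1181607509/1465265790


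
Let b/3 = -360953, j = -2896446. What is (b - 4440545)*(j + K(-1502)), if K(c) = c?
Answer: 16006537574992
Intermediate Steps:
b = -1082859 (b = 3*(-360953) = -1082859)
(b - 4440545)*(j + K(-1502)) = (-1082859 - 4440545)*(-2896446 - 1502) = -5523404*(-2897948) = 16006537574992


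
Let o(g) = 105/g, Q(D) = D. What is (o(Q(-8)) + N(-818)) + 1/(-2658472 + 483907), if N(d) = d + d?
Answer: -28689036053/17396520 ≈ -1649.1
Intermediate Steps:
N(d) = 2*d
(o(Q(-8)) + N(-818)) + 1/(-2658472 + 483907) = (105/(-8) + 2*(-818)) + 1/(-2658472 + 483907) = (105*(-⅛) - 1636) + 1/(-2174565) = (-105/8 - 1636) - 1/2174565 = -13193/8 - 1/2174565 = -28689036053/17396520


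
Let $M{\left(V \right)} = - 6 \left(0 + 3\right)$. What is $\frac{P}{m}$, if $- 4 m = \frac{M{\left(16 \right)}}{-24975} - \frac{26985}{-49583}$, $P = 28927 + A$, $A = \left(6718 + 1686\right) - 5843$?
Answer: $- \frac{17330091494400}{74982541} \approx -2.3112 \cdot 10^{5}$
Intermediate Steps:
$A = 2561$ ($A = 8404 - 5843 = 2561$)
$M{\left(V \right)} = -18$ ($M{\left(V \right)} = \left(-6\right) 3 = -18$)
$P = 31488$ ($P = 28927 + 2561 = 31488$)
$m = - \frac{74982541}{550371300}$ ($m = - \frac{- \frac{18}{-24975} - \frac{26985}{-49583}}{4} = - \frac{\left(-18\right) \left(- \frac{1}{24975}\right) - - \frac{26985}{49583}}{4} = - \frac{\frac{2}{2775} + \frac{26985}{49583}}{4} = \left(- \frac{1}{4}\right) \frac{74982541}{137592825} = - \frac{74982541}{550371300} \approx -0.13624$)
$\frac{P}{m} = \frac{31488}{- \frac{74982541}{550371300}} = 31488 \left(- \frac{550371300}{74982541}\right) = - \frac{17330091494400}{74982541}$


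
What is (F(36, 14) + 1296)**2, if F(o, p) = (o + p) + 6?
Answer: 1827904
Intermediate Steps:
F(o, p) = 6 + o + p
(F(36, 14) + 1296)**2 = ((6 + 36 + 14) + 1296)**2 = (56 + 1296)**2 = 1352**2 = 1827904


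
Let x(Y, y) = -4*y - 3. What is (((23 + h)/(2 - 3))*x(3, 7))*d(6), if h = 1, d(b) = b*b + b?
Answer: 31248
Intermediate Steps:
d(b) = b + b² (d(b) = b² + b = b + b²)
x(Y, y) = -3 - 4*y
(((23 + h)/(2 - 3))*x(3, 7))*d(6) = (((23 + 1)/(2 - 3))*(-3 - 4*7))*(6*(1 + 6)) = ((24/(-1))*(-3 - 28))*(6*7) = ((24*(-1))*(-31))*42 = -24*(-31)*42 = 744*42 = 31248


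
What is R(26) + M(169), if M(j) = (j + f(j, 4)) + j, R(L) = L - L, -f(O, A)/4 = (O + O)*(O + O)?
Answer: -456638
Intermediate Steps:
f(O, A) = -16*O**2 (f(O, A) = -4*(O + O)*(O + O) = -4*2*O*2*O = -16*O**2)
R(L) = 0
M(j) = -16*j**2 + 2*j (M(j) = (j - 16*j**2) + j = -16*j**2 + 2*j)
R(26) + M(169) = 0 + 2*169*(1 - 8*169) = 0 + 2*169*(1 - 1352) = 0 + 2*169*(-1351) = 0 - 456638 = -456638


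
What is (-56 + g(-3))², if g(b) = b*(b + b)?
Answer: 1444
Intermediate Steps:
g(b) = 2*b² (g(b) = b*(2*b) = 2*b²)
(-56 + g(-3))² = (-56 + 2*(-3)²)² = (-56 + 2*9)² = (-56 + 18)² = (-38)² = 1444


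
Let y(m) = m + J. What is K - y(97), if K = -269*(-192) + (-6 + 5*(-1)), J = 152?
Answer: 51388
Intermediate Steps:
y(m) = 152 + m (y(m) = m + 152 = 152 + m)
K = 51637 (K = 51648 + (-6 - 5) = 51648 - 11 = 51637)
K - y(97) = 51637 - (152 + 97) = 51637 - 1*249 = 51637 - 249 = 51388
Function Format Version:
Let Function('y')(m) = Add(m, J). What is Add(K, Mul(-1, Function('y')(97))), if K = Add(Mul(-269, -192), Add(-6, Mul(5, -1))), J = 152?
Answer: 51388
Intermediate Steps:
Function('y')(m) = Add(152, m) (Function('y')(m) = Add(m, 152) = Add(152, m))
K = 51637 (K = Add(51648, Add(-6, -5)) = Add(51648, -11) = 51637)
Add(K, Mul(-1, Function('y')(97))) = Add(51637, Mul(-1, Add(152, 97))) = Add(51637, Mul(-1, 249)) = Add(51637, -249) = 51388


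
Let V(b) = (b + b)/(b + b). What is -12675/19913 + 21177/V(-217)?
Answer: 421684926/19913 ≈ 21176.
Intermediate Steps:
V(b) = 1 (V(b) = (2*b)/((2*b)) = (2*b)*(1/(2*b)) = 1)
-12675/19913 + 21177/V(-217) = -12675/19913 + 21177/1 = -12675*1/19913 + 21177*1 = -12675/19913 + 21177 = 421684926/19913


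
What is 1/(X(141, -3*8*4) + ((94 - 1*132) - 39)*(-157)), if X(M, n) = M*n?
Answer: -1/1447 ≈ -0.00069109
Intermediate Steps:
1/(X(141, -3*8*4) + ((94 - 1*132) - 39)*(-157)) = 1/(141*(-3*8*4) + ((94 - 1*132) - 39)*(-157)) = 1/(141*(-24*4) + ((94 - 132) - 39)*(-157)) = 1/(141*(-96) + (-38 - 39)*(-157)) = 1/(-13536 - 77*(-157)) = 1/(-13536 + 12089) = 1/(-1447) = -1/1447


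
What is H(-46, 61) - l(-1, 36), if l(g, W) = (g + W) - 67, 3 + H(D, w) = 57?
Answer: 86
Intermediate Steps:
H(D, w) = 54 (H(D, w) = -3 + 57 = 54)
l(g, W) = -67 + W + g (l(g, W) = (W + g) - 67 = -67 + W + g)
H(-46, 61) - l(-1, 36) = 54 - (-67 + 36 - 1) = 54 - 1*(-32) = 54 + 32 = 86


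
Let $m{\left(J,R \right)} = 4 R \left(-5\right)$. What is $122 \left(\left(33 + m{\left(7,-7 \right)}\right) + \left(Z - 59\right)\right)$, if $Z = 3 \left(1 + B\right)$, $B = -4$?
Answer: $12810$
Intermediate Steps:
$m{\left(J,R \right)} = - 20 R$
$Z = -9$ ($Z = 3 \left(1 - 4\right) = 3 \left(-3\right) = -9$)
$122 \left(\left(33 + m{\left(7,-7 \right)}\right) + \left(Z - 59\right)\right) = 122 \left(\left(33 - -140\right) - 68\right) = 122 \left(\left(33 + 140\right) - 68\right) = 122 \left(173 - 68\right) = 122 \cdot 105 = 12810$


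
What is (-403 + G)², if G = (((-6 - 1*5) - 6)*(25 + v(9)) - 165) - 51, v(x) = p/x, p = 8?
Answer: 90859024/81 ≈ 1.1217e+6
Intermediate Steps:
v(x) = 8/x
G = -5905/9 (G = (((-6 - 1*5) - 6)*(25 + 8/9) - 165) - 51 = (((-6 - 5) - 6)*(25 + 8*(⅑)) - 165) - 51 = ((-11 - 6)*(25 + 8/9) - 165) - 51 = (-17*233/9 - 165) - 51 = (-3961/9 - 165) - 51 = -5446/9 - 51 = -5905/9 ≈ -656.11)
(-403 + G)² = (-403 - 5905/9)² = (-9532/9)² = 90859024/81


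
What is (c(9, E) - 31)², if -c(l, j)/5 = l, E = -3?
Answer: 5776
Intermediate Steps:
c(l, j) = -5*l
(c(9, E) - 31)² = (-5*9 - 31)² = (-45 - 31)² = (-76)² = 5776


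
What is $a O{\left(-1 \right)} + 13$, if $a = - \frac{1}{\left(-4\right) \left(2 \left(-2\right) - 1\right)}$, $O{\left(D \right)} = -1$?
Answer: $\frac{261}{20} \approx 13.05$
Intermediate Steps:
$a = - \frac{1}{20}$ ($a = - \frac{1}{\left(-4\right) \left(-4 - 1\right)} = - \frac{1}{\left(-4\right) \left(-5\right)} = - \frac{1}{20} \approx -0.05$)
$a O{\left(-1 \right)} + 13 = \left(- \frac{1}{20}\right) \left(-1\right) + 13 = \frac{1}{20} + 13 = \frac{261}{20}$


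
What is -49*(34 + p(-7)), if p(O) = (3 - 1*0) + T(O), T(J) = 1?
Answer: -1862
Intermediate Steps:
p(O) = 4 (p(O) = (3 - 1*0) + 1 = (3 + 0) + 1 = 3 + 1 = 4)
-49*(34 + p(-7)) = -49*(34 + 4) = -49*38 = -1862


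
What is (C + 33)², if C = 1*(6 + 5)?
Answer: 1936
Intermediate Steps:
C = 11 (C = 1*11 = 11)
(C + 33)² = (11 + 33)² = 44² = 1936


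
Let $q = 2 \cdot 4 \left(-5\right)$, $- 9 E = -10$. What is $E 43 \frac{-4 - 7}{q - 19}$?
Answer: $\frac{4730}{531} \approx 8.9077$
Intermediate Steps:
$E = \frac{10}{9}$ ($E = \left(- \frac{1}{9}\right) \left(-10\right) = \frac{10}{9} \approx 1.1111$)
$q = -40$ ($q = 8 \left(-5\right) = -40$)
$E 43 \frac{-4 - 7}{q - 19} = \frac{10}{9} \cdot 43 \frac{-4 - 7}{-40 - 19} = \frac{430 \left(- \frac{11}{-59}\right)}{9} = \frac{430 \left(\left(-11\right) \left(- \frac{1}{59}\right)\right)}{9} = \frac{430}{9} \cdot \frac{11}{59} = \frac{4730}{531}$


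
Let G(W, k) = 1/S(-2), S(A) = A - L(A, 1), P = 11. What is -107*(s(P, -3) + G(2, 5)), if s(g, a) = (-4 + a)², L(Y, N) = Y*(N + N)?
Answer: -10593/2 ≈ -5296.5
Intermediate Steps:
L(Y, N) = 2*N*Y (L(Y, N) = Y*(2*N) = 2*N*Y)
S(A) = -A (S(A) = A - 2*A = -A)
G(W, k) = ½ (G(W, k) = 1/(-1*(-2)) = 1/2 = ½)
-107*(s(P, -3) + G(2, 5)) = -107*((-4 - 3)² + ½) = -107*((-7)² + ½) = -107*(49 + ½) = -107*99/2 = -10593/2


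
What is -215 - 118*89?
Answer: -10717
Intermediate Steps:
-215 - 118*89 = -215 - 10502 = -10717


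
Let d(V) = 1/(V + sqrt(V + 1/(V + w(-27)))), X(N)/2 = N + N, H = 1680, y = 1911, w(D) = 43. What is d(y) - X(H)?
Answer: -47927839567986/7132119539 - sqrt(7296421630)/7132119539 ≈ -6720.0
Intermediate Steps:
X(N) = 4*N (X(N) = 2*(N + N) = 2*(2*N) = 4*N)
d(V) = 1/(V + sqrt(V + 1/(43 + V))) (d(V) = 1/(V + sqrt(V + 1/(V + 43))) = 1/(V + sqrt(V + 1/(43 + V))))
d(y) - X(H) = 1/(1911 + sqrt((1 + 1911*(43 + 1911))/(43 + 1911))) - 4*1680 = 1/(1911 + sqrt((1 + 1911*1954)/1954)) - 1*6720 = 1/(1911 + sqrt((1 + 3734094)/1954)) - 6720 = 1/(1911 + sqrt((1/1954)*3734095)) - 6720 = 1/(1911 + sqrt(3734095/1954)) - 6720 = 1/(1911 + sqrt(7296421630)/1954) - 6720 = -6720 + 1/(1911 + sqrt(7296421630)/1954)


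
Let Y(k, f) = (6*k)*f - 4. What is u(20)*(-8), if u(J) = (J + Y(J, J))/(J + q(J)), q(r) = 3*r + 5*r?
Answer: -4832/45 ≈ -107.38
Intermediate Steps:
q(r) = 8*r
Y(k, f) = -4 + 6*f*k (Y(k, f) = 6*f*k - 4 = -4 + 6*f*k)
u(J) = (-4 + J + 6*J²)/(9*J) (u(J) = (J + (-4 + 6*J*J))/(J + 8*J) = (J + (-4 + 6*J²))/((9*J)) = (-4 + J + 6*J²)*(1/(9*J)) = (-4 + J + 6*J²)/(9*J))
u(20)*(-8) = ((⅑)*(-4 + 20 + 6*20²)/20)*(-8) = ((⅑)*(1/20)*(-4 + 20 + 6*400))*(-8) = ((⅑)*(1/20)*(-4 + 20 + 2400))*(-8) = ((⅑)*(1/20)*2416)*(-8) = (604/45)*(-8) = -4832/45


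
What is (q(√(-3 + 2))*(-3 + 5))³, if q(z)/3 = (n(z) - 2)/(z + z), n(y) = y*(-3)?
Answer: 243 + 1242*I ≈ 243.0 + 1242.0*I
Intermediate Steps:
n(y) = -3*y
q(z) = 3*(-2 - 3*z)/(2*z) (q(z) = 3*((-3*z - 2)/(z + z)) = 3*((-2 - 3*z)/((2*z))) = 3*((-2 - 3*z)*(1/(2*z))) = 3*((-2 - 3*z)/(2*z)) = 3*(-2 - 3*z)/(2*z))
(q(√(-3 + 2))*(-3 + 5))³ = ((-9/2 - 3/√(-3 + 2))*(-3 + 5))³ = ((-9/2 - 3*(-I))*2)³ = ((-9/2 - (-3)*I)*2)³ = ((-9/2 + 3*I)*2)³ = (-9 + 6*I)³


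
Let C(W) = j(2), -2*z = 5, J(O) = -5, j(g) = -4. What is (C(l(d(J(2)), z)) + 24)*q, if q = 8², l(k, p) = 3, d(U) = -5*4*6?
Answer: 1280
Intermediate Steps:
d(U) = -120 (d(U) = -20*6 = -120)
z = -5/2 (z = -½*5 = -5/2 ≈ -2.5000)
q = 64
C(W) = -4
(C(l(d(J(2)), z)) + 24)*q = (-4 + 24)*64 = 20*64 = 1280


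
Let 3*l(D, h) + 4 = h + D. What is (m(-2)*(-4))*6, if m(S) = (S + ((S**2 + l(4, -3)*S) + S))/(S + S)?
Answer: 12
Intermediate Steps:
l(D, h) = -4/3 + D/3 + h/3 (l(D, h) = -4/3 + (h + D)/3 = -4/3 + (D + h)/3 = -4/3 + (D/3 + h/3) = -4/3 + D/3 + h/3)
m(S) = (S + S**2)/(2*S) (m(S) = (S + ((S**2 + (-4/3 + (1/3)*4 + (1/3)*(-3))*S) + S))/(S + S) = (S + ((S**2 + (-4/3 + 4/3 - 1)*S) + S))/((2*S)) = (S + ((S**2 - S) + S))*(1/(2*S)) = (S + S**2)*(1/(2*S)) = (S + S**2)/(2*S))
(m(-2)*(-4))*6 = ((1/2 + (1/2)*(-2))*(-4))*6 = ((1/2 - 1)*(-4))*6 = -1/2*(-4)*6 = 2*6 = 12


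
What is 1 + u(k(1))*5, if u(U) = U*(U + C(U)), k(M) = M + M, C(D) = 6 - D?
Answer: 61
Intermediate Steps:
k(M) = 2*M
u(U) = 6*U (u(U) = U*(U + (6 - U)) = U*6 = 6*U)
1 + u(k(1))*5 = 1 + (6*(2*1))*5 = 1 + (6*2)*5 = 1 + 12*5 = 1 + 60 = 61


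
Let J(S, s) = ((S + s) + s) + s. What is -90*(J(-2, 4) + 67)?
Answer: -6930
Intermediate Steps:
J(S, s) = S + 3*s (J(S, s) = (S + 2*s) + s = S + 3*s)
-90*(J(-2, 4) + 67) = -90*((-2 + 3*4) + 67) = -90*((-2 + 12) + 67) = -90*(10 + 67) = -90*77 = -6930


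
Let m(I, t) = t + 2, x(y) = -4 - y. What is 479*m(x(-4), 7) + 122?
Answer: 4433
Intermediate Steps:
m(I, t) = 2 + t
479*m(x(-4), 7) + 122 = 479*(2 + 7) + 122 = 479*9 + 122 = 4311 + 122 = 4433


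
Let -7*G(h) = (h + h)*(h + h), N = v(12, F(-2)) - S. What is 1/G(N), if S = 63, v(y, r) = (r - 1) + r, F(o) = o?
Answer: -7/18496 ≈ -0.00037846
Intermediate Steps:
v(y, r) = -1 + 2*r (v(y, r) = (-1 + r) + r = -1 + 2*r)
N = -68 (N = (-1 + 2*(-2)) - 1*63 = (-1 - 4) - 63 = -5 - 63 = -68)
G(h) = -4*h²/7 (G(h) = -(h + h)*(h + h)/7 = -2*h*2*h/7 = -4*h²/7)
1/G(N) = 1/(-4/7*(-68)²) = 1/(-4/7*4624) = 1/(-18496/7) = -7/18496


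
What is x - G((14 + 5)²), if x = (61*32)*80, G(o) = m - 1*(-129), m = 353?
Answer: 155678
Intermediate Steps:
G(o) = 482 (G(o) = 353 - 1*(-129) = 353 + 129 = 482)
x = 156160 (x = 1952*80 = 156160)
x - G((14 + 5)²) = 156160 - 1*482 = 156160 - 482 = 155678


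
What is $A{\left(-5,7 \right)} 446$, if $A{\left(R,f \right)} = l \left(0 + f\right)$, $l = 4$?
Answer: $12488$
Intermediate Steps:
$A{\left(R,f \right)} = 4 f$ ($A{\left(R,f \right)} = 4 \left(0 + f\right) = 4 f$)
$A{\left(-5,7 \right)} 446 = 4 \cdot 7 \cdot 446 = 28 \cdot 446 = 12488$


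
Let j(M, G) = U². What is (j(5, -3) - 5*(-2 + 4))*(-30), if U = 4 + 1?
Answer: -450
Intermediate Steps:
U = 5
j(M, G) = 25 (j(M, G) = 5² = 25)
(j(5, -3) - 5*(-2 + 4))*(-30) = (25 - 5*(-2 + 4))*(-30) = (25 - 5*2)*(-30) = (25 - 10)*(-30) = 15*(-30) = -450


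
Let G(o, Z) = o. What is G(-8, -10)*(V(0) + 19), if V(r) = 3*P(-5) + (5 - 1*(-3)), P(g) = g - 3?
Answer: -24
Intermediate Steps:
P(g) = -3 + g
V(r) = -16 (V(r) = 3*(-3 - 5) + (5 - 1*(-3)) = 3*(-8) + (5 + 3) = -24 + 8 = -16)
G(-8, -10)*(V(0) + 19) = -8*(-16 + 19) = -8*3 = -24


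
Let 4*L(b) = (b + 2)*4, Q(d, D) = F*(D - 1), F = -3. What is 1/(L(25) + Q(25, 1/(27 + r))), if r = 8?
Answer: 35/1047 ≈ 0.033429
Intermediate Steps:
Q(d, D) = 3 - 3*D (Q(d, D) = -3*(D - 1) = -3*(-1 + D) = 3 - 3*D)
L(b) = 2 + b (L(b) = ((b + 2)*4)/4 = ((2 + b)*4)/4 = (8 + 4*b)/4 = 2 + b)
1/(L(25) + Q(25, 1/(27 + r))) = 1/((2 + 25) + (3 - 3/(27 + 8))) = 1/(27 + (3 - 3/35)) = 1/(27 + 102/35) = 1/(1047/35) = 35/1047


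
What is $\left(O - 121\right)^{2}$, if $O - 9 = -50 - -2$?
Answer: $25600$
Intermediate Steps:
$O = -39$ ($O = 9 - 48 = -39$)
$\left(O - 121\right)^{2} = \left(-39 - 121\right)^{2} = \left(-160\right)^{2} = 25600$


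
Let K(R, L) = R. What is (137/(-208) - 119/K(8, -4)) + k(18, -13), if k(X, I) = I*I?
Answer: 31921/208 ≈ 153.47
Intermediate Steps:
k(X, I) = I²
(137/(-208) - 119/K(8, -4)) + k(18, -13) = (137/(-208) - 119/8) + (-13)² = (137*(-1/208) - 119*⅛) + 169 = (-137/208 - 119/8) + 169 = -3231/208 + 169 = 31921/208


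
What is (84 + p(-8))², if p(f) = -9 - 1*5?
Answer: 4900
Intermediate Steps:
p(f) = -14 (p(f) = -9 - 5 = -14)
(84 + p(-8))² = (84 - 14)² = 70² = 4900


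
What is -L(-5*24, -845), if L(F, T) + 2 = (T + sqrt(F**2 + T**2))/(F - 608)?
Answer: 47/56 + 5*sqrt(29137)/728 ≈ 2.0116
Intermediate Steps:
L(F, T) = -2 + (T + sqrt(F**2 + T**2))/(-608 + F) (L(F, T) = -2 + (T + sqrt(F**2 + T**2))/(F - 608) = -2 + (T + sqrt(F**2 + T**2))/(-608 + F))
-L(-5*24, -845) = -(1216 - 845 + sqrt((-5*24)**2 + (-845)**2) - (-10)*24)/(-608 - 5*24) = -(1216 - 845 + sqrt((-120)**2 + 714025) - 2*(-120))/(-608 - 120) = -(1216 - 845 + sqrt(14400 + 714025) + 240)/(-728) = -(-1)*(1216 - 845 + sqrt(728425) + 240)/728 = -(-1)*(1216 - 845 + 5*sqrt(29137) + 240)/728 = -(-1)*(611 + 5*sqrt(29137))/728 = -(-47/56 - 5*sqrt(29137)/728) = 47/56 + 5*sqrt(29137)/728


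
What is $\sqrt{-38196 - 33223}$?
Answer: $i \sqrt{71419} \approx 267.24 i$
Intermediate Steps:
$\sqrt{-38196 - 33223} = \sqrt{-71419} = i \sqrt{71419}$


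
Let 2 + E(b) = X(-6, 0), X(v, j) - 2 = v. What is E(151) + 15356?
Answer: 15350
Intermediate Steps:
X(v, j) = 2 + v
E(b) = -6 (E(b) = -2 + (2 - 6) = -2 - 4 = -6)
E(151) + 15356 = -6 + 15356 = 15350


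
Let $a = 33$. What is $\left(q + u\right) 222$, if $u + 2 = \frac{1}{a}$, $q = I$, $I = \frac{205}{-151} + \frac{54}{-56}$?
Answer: $- \frac{22154897}{23254} \approx -952.73$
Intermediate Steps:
$I = - \frac{9817}{4228}$ ($I = 205 \left(- \frac{1}{151}\right) + 54 \left(- \frac{1}{56}\right) = - \frac{205}{151} - \frac{27}{28} = - \frac{9817}{4228} \approx -2.3219$)
$q = - \frac{9817}{4228} \approx -2.3219$
$u = - \frac{65}{33}$ ($u = -2 + \frac{1}{33} = - \frac{65}{33} \approx -1.9697$)
$\left(q + u\right) 222 = \left(- \frac{9817}{4228} - \frac{65}{33}\right) 222 = \left(- \frac{598781}{139524}\right) 222 = - \frac{22154897}{23254}$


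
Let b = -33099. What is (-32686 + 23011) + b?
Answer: -42774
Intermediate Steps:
(-32686 + 23011) + b = (-32686 + 23011) - 33099 = -9675 - 33099 = -42774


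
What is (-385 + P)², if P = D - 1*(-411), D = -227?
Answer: 40401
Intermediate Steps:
P = 184 (P = -227 - 1*(-411) = -227 + 411 = 184)
(-385 + P)² = (-385 + 184)² = (-201)² = 40401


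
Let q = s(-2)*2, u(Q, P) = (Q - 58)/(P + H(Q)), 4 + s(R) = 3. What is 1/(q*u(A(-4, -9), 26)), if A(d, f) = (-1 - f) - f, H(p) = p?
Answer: 43/82 ≈ 0.52439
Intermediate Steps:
s(R) = -1 (s(R) = -4 + 3 = -1)
A(d, f) = -1 - 2*f
u(Q, P) = (-58 + Q)/(P + Q) (u(Q, P) = (Q - 58)/(P + Q) = (-58 + Q)/(P + Q))
q = -2 (q = -1*2 = -2)
1/(q*u(A(-4, -9), 26)) = 1/(-2*(-58 + (-1 - 2*(-9)))/(26 + (-1 - 2*(-9)))) = 1/(-2*(-58 + (-1 + 18))/(26 + (-1 + 18))) = 1/(-2*(-58 + 17)/(26 + 17)) = 1/(-2*(-41)/43) = 1/(-2*(-41/43)) = 1/(82/43) = 43/82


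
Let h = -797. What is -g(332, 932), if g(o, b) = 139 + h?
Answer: 658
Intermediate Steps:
g(o, b) = -658 (g(o, b) = 139 - 797 = -658)
-g(332, 932) = -1*(-658) = 658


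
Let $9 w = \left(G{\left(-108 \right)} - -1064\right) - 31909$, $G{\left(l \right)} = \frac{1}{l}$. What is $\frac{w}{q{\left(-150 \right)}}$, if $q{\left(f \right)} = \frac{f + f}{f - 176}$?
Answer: $- \frac{542995543}{145800} \approx -3724.3$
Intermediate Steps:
$q{\left(f \right)} = \frac{2 f}{-176 + f}$
$w = - \frac{3331261}{972}$ ($w = \frac{\left(\frac{1}{-108} - -1064\right) - 31909}{9} = \frac{\left(- \frac{1}{108} + 1064\right) - 31909}{9} = \frac{\frac{114911}{108} - 31909}{9} = \frac{1}{9} \left(- \frac{3331261}{108}\right) = - \frac{3331261}{972} \approx -3427.2$)
$\frac{w}{q{\left(-150 \right)}} = - \frac{3331261}{972 \cdot 2 \left(-150\right) \frac{1}{-176 - 150}} = - \frac{3331261}{972 \cdot 2 \left(-150\right) \frac{1}{-326}} = - \frac{3331261}{972 \cdot 2 \left(-150\right) \left(- \frac{1}{326}\right)} = - \frac{3331261}{972 \cdot \frac{150}{163}} = \left(- \frac{3331261}{972}\right) \frac{163}{150} = - \frac{542995543}{145800}$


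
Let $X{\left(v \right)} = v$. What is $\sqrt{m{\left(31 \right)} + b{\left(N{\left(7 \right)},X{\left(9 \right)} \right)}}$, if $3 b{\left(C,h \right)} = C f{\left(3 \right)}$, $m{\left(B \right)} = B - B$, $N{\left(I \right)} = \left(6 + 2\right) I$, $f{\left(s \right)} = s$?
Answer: $2 \sqrt{14} \approx 7.4833$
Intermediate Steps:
$N{\left(I \right)} = 8 I$
$m{\left(B \right)} = 0$
$b{\left(C,h \right)} = C$ ($b{\left(C,h \right)} = \frac{C 3}{3} = \frac{3 C}{3} = C$)
$\sqrt{m{\left(31 \right)} + b{\left(N{\left(7 \right)},X{\left(9 \right)} \right)}} = \sqrt{0 + 8 \cdot 7} = \sqrt{0 + 56} = \sqrt{56} = 2 \sqrt{14}$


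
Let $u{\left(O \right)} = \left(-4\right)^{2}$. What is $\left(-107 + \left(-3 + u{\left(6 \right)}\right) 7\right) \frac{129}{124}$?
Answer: $- \frac{516}{31} \approx -16.645$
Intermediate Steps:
$u{\left(O \right)} = 16$
$\left(-107 + \left(-3 + u{\left(6 \right)}\right) 7\right) \frac{129}{124} = \left(-107 + \left(-3 + 16\right) 7\right) \frac{129}{124} = \left(-107 + 13 \cdot 7\right) 129 \cdot \frac{1}{124} = \left(-107 + 91\right) \frac{129}{124} = \left(-16\right) \frac{129}{124} = - \frac{516}{31}$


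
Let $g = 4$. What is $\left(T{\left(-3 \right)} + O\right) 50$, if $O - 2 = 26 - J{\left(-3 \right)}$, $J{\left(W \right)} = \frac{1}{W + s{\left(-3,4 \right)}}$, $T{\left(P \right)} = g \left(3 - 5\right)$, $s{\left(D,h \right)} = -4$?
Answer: $\frac{7050}{7} \approx 1007.1$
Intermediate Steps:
$T{\left(P \right)} = -8$ ($T{\left(P \right)} = 4 \left(3 - 5\right) = 4 \left(-2\right) = -8$)
$J{\left(W \right)} = \frac{1}{-4 + W}$ ($J{\left(W \right)} = \frac{1}{W - 4} = \frac{1}{-4 + W}$)
$O = \frac{197}{7}$ ($O = 2 + \left(26 - \frac{1}{-4 - 3}\right) = 2 + \left(26 - \frac{1}{-7}\right) = 2 + \left(26 - - \frac{1}{7}\right) = 2 + \left(26 + \frac{1}{7}\right) = 2 + \frac{183}{7} = \frac{197}{7} \approx 28.143$)
$\left(T{\left(-3 \right)} + O\right) 50 = \left(-8 + \frac{197}{7}\right) 50 = \frac{141}{7} \cdot 50 = \frac{7050}{7}$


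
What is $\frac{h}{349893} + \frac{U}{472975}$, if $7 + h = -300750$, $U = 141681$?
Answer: $- \frac{92677351942}{165490641675} \approx -0.56002$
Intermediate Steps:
$h = -300757$ ($h = -7 - 300750 = -300757$)
$\frac{h}{349893} + \frac{U}{472975} = - \frac{300757}{349893} + \frac{141681}{472975} = - \frac{92677351942}{165490641675}$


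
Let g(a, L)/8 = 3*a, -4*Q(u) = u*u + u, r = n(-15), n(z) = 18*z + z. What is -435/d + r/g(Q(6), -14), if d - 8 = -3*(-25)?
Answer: -28655/6972 ≈ -4.1100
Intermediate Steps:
n(z) = 19*z
r = -285 (r = 19*(-15) = -285)
Q(u) = -u/4 - u²/4 (Q(u) = -(u*u + u)/4 = -(u² + u)/4 = -(u + u²)/4 = -u/4 - u²/4)
d = 83 (d = 8 - 3*(-25) = 8 + 75 = 83)
g(a, L) = 24*a (g(a, L) = 8*(3*a) = 24*a)
-435/d + r/g(Q(6), -14) = -435/83 - 285*(-1/(36*(1 + 6))) = -435*1/83 - 285/(24*(-¼*6*7)) = -435/83 - 285/(24*(-21/2)) = -435/83 - 285/(-252) = -435/83 - 285*(-1/252) = -435/83 + 95/84 = -28655/6972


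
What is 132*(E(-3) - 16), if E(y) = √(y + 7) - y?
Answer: -1452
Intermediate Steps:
E(y) = √(7 + y) - y
132*(E(-3) - 16) = 132*((√(7 - 3) - 1*(-3)) - 16) = 132*((√4 + 3) - 16) = 132*((2 + 3) - 16) = 132*(5 - 16) = 132*(-11) = -1452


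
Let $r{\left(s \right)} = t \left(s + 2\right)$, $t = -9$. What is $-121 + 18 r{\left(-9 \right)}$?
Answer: $1013$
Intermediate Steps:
$r{\left(s \right)} = -18 - 9 s$ ($r{\left(s \right)} = - 9 \left(s + 2\right) = - 9 \left(2 + s\right) = -18 - 9 s$)
$-121 + 18 r{\left(-9 \right)} = -121 + 18 \left(-18 - -81\right) = -121 + 18 \left(-18 + 81\right) = -121 + 18 \cdot 63 = -121 + 1134 = 1013$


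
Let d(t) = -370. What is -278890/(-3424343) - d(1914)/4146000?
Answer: 115754494691/1419732607800 ≈ 0.081533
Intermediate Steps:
-278890/(-3424343) - d(1914)/4146000 = -278890/(-3424343) - 1*(-370)/4146000 = -278890*(-1/3424343) + 370*(1/4146000) = 278890/3424343 + 37/414600 = 115754494691/1419732607800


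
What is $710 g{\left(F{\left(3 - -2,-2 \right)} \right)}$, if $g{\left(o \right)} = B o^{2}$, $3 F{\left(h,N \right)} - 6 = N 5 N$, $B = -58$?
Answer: $- \frac{27837680}{9} \approx -3.0931 \cdot 10^{6}$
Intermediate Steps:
$F{\left(h,N \right)} = 2 + \frac{5 N^{2}}{3}$ ($F{\left(h,N \right)} = 2 + \frac{N 5 N}{3} = 2 + \frac{5 N N}{3} = 2 + \frac{5 N^{2}}{3}$)
$g{\left(o \right)} = - 58 o^{2}$
$710 g{\left(F{\left(3 - -2,-2 \right)} \right)} = 710 \left(- 58 \left(2 + \frac{5 \left(-2\right)^{2}}{3}\right)^{2}\right) = 710 \left(- 58 \left(2 + \frac{5}{3} \cdot 4\right)^{2}\right) = 710 \left(- 58 \left(2 + \frac{20}{3}\right)^{2}\right) = 710 \left(- 58 \left(\frac{26}{3}\right)^{2}\right) = 710 \left(\left(-58\right) \frac{676}{9}\right) = 710 \left(- \frac{39208}{9}\right) = - \frac{27837680}{9}$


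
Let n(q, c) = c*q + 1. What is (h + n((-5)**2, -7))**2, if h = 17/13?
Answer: 5040025/169 ≈ 29823.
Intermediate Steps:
h = 17/13 (h = 17*(1/13) = 17/13 ≈ 1.3077)
n(q, c) = 1 + c*q
(h + n((-5)**2, -7))**2 = (17/13 + (1 - 7*(-5)**2))**2 = (17/13 + (1 - 7*25))**2 = (17/13 + (1 - 175))**2 = (17/13 - 174)**2 = (-2245/13)**2 = 5040025/169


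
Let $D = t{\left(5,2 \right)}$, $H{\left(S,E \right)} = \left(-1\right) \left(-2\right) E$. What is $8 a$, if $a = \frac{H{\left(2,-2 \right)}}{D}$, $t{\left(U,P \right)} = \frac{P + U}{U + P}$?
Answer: $-32$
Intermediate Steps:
$H{\left(S,E \right)} = 2 E$
$t{\left(U,P \right)} = 1$ ($t{\left(U,P \right)} = \frac{P + U}{P + U} = 1$)
$D = 1$
$a = -4$ ($a = \frac{2 \left(-2\right)}{1} = \left(-4\right) 1 = -4$)
$8 a = 8 \left(-4\right) = -32$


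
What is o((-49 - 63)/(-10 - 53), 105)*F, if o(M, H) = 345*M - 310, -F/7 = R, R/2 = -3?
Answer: 12740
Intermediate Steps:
R = -6 (R = 2*(-3) = -6)
F = 42 (F = -7*(-6) = 42)
o(M, H) = -310 + 345*M
o((-49 - 63)/(-10 - 53), 105)*F = (-310 + 345*((-49 - 63)/(-10 - 53)))*42 = (-310 + 345*(-112/(-63)))*42 = (-310 + 345*(-112*(-1/63)))*42 = (-310 + 345*(16/9))*42 = (-310 + 1840/3)*42 = (910/3)*42 = 12740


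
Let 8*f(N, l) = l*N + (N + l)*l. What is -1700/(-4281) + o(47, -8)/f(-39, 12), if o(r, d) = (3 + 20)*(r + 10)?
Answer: -201633/15697 ≈ -12.845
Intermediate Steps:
o(r, d) = 230 + 23*r (o(r, d) = 23*(10 + r) = 230 + 23*r)
f(N, l) = N*l/8 + l*(N + l)/8 (f(N, l) = (l*N + (N + l)*l)/8 = (N*l + l*(N + l))/8 = N*l/8 + l*(N + l)/8)
-1700/(-4281) + o(47, -8)/f(-39, 12) = -1700/(-4281) + (230 + 23*47)/(((⅛)*12*(12 + 2*(-39)))) = -1700*(-1/4281) + (230 + 1081)/(((⅛)*12*(12 - 78))) = 1700/4281 + 1311/(((⅛)*12*(-66))) = 1700/4281 + 1311/(-99) = 1700/4281 + 1311*(-1/99) = 1700/4281 - 437/33 = -201633/15697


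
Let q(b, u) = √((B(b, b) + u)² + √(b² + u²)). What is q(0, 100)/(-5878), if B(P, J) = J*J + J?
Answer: -5*√101/2939 ≈ -0.017097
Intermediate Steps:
B(P, J) = J + J² (B(P, J) = J² + J = J + J²)
q(b, u) = √((u + b*(1 + b))² + √(b² + u²)) (q(b, u) = √((b*(1 + b) + u)² + √(b² + u²)) = √((u + b*(1 + b))² + √(b² + u²)))
q(0, 100)/(-5878) = √((100 + 0*(1 + 0))² + √(0² + 100²))/(-5878) = √((100 + 0*1)² + √(0 + 10000))*(-1/5878) = √((100 + 0)² + √10000)*(-1/5878) = √(100² + 100)*(-1/5878) = √(10000 + 100)*(-1/5878) = √10100*(-1/5878) = (10*√101)*(-1/5878) = -5*√101/2939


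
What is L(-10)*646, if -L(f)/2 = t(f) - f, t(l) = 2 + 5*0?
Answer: -15504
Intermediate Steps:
t(l) = 2 (t(l) = 2 + 0 = 2)
L(f) = -4 + 2*f (L(f) = -2*(2 - f) = -4 + 2*f)
L(-10)*646 = (-4 + 2*(-10))*646 = (-4 - 20)*646 = -24*646 = -15504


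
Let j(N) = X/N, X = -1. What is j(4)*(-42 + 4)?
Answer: 19/2 ≈ 9.5000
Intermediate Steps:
j(N) = -1/N
j(4)*(-42 + 4) = (-1/4)*(-42 + 4) = -1*1/4*(-38) = -1/4*(-38) = 19/2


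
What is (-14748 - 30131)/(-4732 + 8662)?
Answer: -44879/3930 ≈ -11.420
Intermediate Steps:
(-14748 - 30131)/(-4732 + 8662) = -44879/3930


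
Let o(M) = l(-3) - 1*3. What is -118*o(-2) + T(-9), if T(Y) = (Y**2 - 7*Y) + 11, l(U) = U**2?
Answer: -553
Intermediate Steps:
o(M) = 6 (o(M) = (-3)**2 - 1*3 = 9 - 3 = 6)
T(Y) = 11 + Y**2 - 7*Y
-118*o(-2) + T(-9) = -118*6 + (11 + (-9)**2 - 7*(-9)) = -708 + (11 + 81 + 63) = -708 + 155 = -553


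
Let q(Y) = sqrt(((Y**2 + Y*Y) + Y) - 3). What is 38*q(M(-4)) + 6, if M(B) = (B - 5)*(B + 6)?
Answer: 6 + 38*sqrt(627) ≈ 957.52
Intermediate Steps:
M(B) = (-5 + B)*(6 + B)
q(Y) = sqrt(-3 + Y + 2*Y**2) (q(Y) = sqrt(((Y**2 + Y**2) + Y) - 3) = sqrt((2*Y**2 + Y) - 3) = sqrt((Y + 2*Y**2) - 3) = sqrt(-3 + Y + 2*Y**2))
38*q(M(-4)) + 6 = 38*sqrt(-3 + (-30 - 4 + (-4)**2) + 2*(-30 - 4 + (-4)**2)**2) + 6 = 38*sqrt(-3 + (-30 - 4 + 16) + 2*(-30 - 4 + 16)**2) + 6 = 38*sqrt(-3 - 18 + 2*(-18)**2) + 6 = 38*sqrt(-3 - 18 + 2*324) + 6 = 38*sqrt(-3 - 18 + 648) + 6 = 38*sqrt(627) + 6 = 6 + 38*sqrt(627)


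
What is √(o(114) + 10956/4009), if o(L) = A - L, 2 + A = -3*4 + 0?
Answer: 2*I*√503325941/4009 ≈ 11.192*I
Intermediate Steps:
A = -14 (A = -2 + (-3*4 + 0) = -2 + (-12 + 0) = -2 - 12 = -14)
o(L) = -14 - L
√(o(114) + 10956/4009) = √((-14 - 1*114) + 10956/4009) = √((-14 - 114) + 10956*(1/4009)) = √(-128 + 10956/4009) = √(-502196/4009) = 2*I*√503325941/4009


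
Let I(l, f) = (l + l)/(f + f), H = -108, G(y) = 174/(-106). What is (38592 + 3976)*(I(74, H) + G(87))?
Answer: -141730156/1431 ≈ -99043.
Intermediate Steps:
G(y) = -87/53 (G(y) = 174*(-1/106) = -87/53)
I(l, f) = l/f (I(l, f) = (2*l)/((2*f)) = (2*l)*(1/(2*f)) = l/f)
(38592 + 3976)*(I(74, H) + G(87)) = (38592 + 3976)*(74/(-108) - 87/53) = 42568*(74*(-1/108) - 87/53) = 42568*(-37/54 - 87/53) = 42568*(-6659/2862) = -141730156/1431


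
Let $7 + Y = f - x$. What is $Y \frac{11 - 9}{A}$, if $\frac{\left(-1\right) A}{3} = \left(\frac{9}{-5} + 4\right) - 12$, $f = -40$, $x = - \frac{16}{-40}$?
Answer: $- \frac{158}{49} \approx -3.2245$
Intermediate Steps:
$x = \frac{2}{5}$ ($x = \left(-16\right) \left(- \frac{1}{40}\right) = \frac{2}{5} \approx 0.4$)
$A = \frac{147}{5}$ ($A = - 3 \left(\left(\frac{9}{-5} + 4\right) - 12\right) = - 3 \left(\left(9 \left(- \frac{1}{5}\right) + 4\right) - 12\right) = - 3 \left(\left(- \frac{9}{5} + 4\right) - 12\right) = - 3 \left(\frac{11}{5} - 12\right) = \left(-3\right) \left(- \frac{49}{5}\right) = \frac{147}{5} \approx 29.4$)
$Y = - \frac{237}{5}$ ($Y = -7 - \frac{202}{5} = - \frac{237}{5} \approx -47.4$)
$Y \frac{11 - 9}{A} = - \frac{237 \frac{11 - 9}{\frac{147}{5}}}{5} = - \frac{237 \left(11 - 9\right) \frac{5}{147}}{5} = - \frac{237 \cdot 2 \cdot \frac{5}{147}}{5} = \left(- \frac{237}{5}\right) \frac{10}{147} = - \frac{158}{49}$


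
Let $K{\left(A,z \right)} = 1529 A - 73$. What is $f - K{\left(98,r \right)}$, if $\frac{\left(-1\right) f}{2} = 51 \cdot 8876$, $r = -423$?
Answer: $-1055121$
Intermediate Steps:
$f = -905352$ ($f = - 2 \cdot 51 \cdot 8876 = \left(-2\right) 452676 = -905352$)
$K{\left(A,z \right)} = -73 + 1529 A$
$f - K{\left(98,r \right)} = -905352 - \left(-73 + 1529 \cdot 98\right) = -905352 - \left(-73 + 149842\right) = -905352 - 149769 = -1055121$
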